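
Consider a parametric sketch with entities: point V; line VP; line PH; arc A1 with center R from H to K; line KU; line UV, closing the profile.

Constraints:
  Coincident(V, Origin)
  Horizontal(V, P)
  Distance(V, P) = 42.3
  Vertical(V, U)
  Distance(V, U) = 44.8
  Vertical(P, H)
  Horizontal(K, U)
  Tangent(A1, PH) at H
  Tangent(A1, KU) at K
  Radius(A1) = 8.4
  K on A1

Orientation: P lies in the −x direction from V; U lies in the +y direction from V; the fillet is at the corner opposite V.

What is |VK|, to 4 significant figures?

56.18

The virtual corner opposite V is at (-42.30, 44.80). Since A1 is tangent to PH there, RH ⟂ PH and A1 meets KU tangentially, so RK is at right angles to KU, with radius 8.4, so the center R sits 8.4 in from both sides at R = (-33.90, 36.40). That places the tangent points at H = (-42.30, 36.40) on PH and K = (-33.90, 44.80) on KU. Then |VK| = |K − V| = 56.18.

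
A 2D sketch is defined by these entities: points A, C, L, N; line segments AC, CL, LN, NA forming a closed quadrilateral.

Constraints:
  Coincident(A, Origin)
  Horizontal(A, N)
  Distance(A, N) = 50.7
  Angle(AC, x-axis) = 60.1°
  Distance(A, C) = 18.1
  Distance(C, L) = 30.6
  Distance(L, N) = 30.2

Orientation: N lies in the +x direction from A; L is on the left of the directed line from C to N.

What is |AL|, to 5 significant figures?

46.204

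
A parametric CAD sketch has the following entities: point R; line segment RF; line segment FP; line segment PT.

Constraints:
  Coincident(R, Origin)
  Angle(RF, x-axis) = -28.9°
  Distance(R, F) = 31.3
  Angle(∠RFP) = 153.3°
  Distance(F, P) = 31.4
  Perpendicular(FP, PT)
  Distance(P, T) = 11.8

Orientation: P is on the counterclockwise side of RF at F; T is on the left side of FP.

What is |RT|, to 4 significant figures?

59.41

∠RFP = 153.3°, so FP runs at -28.9° + (180° − 153.3°) = -2.200° from the x-axis; with |FP| = 31.4, P = F + 31.4·(cos -2.200°, sin -2.200°) = (58.78, -16.33). FP is perpendicular to PT; with |PT| = 11.8 on the left of FP, T = P + 11.8·(0.03839, 0.9993) = (59.23, -4.541). Then |RT| = |T − R| = 59.41.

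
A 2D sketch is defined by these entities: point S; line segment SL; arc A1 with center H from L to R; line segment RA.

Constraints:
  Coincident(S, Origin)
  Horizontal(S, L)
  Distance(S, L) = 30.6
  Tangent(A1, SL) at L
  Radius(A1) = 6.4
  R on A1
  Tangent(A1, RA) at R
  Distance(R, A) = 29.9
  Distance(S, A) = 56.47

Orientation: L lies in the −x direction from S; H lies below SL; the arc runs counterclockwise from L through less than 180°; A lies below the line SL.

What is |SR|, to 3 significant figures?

37.0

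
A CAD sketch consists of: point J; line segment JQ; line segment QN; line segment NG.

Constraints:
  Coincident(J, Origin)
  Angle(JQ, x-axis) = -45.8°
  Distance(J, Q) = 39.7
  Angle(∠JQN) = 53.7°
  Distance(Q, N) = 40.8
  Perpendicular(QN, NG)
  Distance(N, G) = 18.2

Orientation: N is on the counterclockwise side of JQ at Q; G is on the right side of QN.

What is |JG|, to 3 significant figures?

53.1

J is at the origin; JQ runs at -45.8° with length 39.7, so Q = 39.7·(cos -45.8°, sin -45.8°) = (27.7, -28.5). ∠JQN = 53.7°, so QN runs at -45.8° + (180° − 53.7°) = 80.5° from the x-axis; with |QN| = 40.8, N = Q + 40.8·(cos 80.5°, sin 80.5°) = (34.4, 11.8). The perpendicularity gives NG at right angles to QN; with |NG| = 18.2 on the right of QN, G = N + 18.2·(0.986, -0.165) = (52.4, 8.78). Then |JG| = |G − J| = 53.1.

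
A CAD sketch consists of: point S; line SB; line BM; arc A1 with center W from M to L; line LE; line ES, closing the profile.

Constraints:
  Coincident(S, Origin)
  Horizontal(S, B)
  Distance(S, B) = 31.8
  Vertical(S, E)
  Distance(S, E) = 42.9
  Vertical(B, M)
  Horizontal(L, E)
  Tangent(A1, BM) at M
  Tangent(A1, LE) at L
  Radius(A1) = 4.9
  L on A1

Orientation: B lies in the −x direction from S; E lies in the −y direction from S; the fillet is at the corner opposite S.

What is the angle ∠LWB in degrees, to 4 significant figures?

172.7°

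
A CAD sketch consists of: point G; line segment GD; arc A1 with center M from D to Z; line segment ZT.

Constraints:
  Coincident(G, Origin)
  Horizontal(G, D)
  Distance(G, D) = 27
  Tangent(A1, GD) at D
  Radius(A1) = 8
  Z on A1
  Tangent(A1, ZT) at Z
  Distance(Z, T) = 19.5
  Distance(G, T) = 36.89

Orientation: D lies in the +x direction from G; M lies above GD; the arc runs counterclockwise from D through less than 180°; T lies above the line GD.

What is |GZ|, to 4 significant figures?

35.91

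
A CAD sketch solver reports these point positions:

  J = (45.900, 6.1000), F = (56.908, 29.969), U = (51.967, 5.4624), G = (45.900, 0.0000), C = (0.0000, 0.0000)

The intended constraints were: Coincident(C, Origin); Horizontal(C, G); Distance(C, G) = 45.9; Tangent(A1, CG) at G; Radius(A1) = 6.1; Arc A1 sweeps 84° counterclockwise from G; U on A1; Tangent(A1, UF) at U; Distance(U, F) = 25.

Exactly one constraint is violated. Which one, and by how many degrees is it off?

Tangent(A1, UF) at U — off by 5.40°.

C = (0.00, 0.00) ✓; C.y = 0.00, G.y = 0.00 ✓; |CG| = 45.90 ✓; ∠(JG, GC) = 90.00° ✓; |JG| = 6.100 ✓; bearing(J→U) − bearing(J→G) = 84.00° ✓; |JU| = 6.100 ✓; ∠(JU, UF) = 95.40° ✗; |UF| = 25.00 ✓.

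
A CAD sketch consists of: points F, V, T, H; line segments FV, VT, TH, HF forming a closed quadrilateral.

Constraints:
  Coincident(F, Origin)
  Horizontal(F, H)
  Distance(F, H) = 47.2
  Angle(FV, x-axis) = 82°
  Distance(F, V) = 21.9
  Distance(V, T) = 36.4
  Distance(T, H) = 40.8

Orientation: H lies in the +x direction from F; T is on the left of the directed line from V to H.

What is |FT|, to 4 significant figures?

52.43

F is at the origin; F and H share the same y with |FH| = 47.2 and H in +x, so H = (47.2, 0). FV runs at 82.0° with |FV| = 21.9, so V = (3.048, 21.69). T is determined by |VT| = 36.4 and |TH| = 40.8 together: it lies at the intersection of circle(V, 36.4) and circle(H, 40.8). With |VH| = 49.19, the foot of the radical line on VH is 21.14 from V and the perpendicular offset is √(36.4² − 21.14²) = 29.63. Taking the left-of-VH solution: T = (35.09, 38.96).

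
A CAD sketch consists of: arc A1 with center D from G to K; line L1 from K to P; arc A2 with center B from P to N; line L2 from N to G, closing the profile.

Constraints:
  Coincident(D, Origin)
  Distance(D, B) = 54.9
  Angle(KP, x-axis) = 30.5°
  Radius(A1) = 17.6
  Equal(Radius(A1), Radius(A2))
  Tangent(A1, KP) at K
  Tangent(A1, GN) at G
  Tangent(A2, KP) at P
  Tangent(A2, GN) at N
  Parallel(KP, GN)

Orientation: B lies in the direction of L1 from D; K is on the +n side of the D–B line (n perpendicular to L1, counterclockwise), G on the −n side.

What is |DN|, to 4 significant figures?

57.65

The slot axis is L1's direction at 30.5°, so u = (cos 30.5°, sin 30.5°) = (0.8616, 0.5075) and n = (−sin 30.5°, cos 30.5°) = (-0.5075, 0.8616). D is at the origin and B lies 54.9 along u from D, so B = 54.9·u = (47.30, 27.86). Tangency of A1 to both parallel lines with radius 17.6 puts K and G at D ± 17.6·n: K = (-8.933, 15.16), G = (8.933, -15.16). Equal radii place P and N the same way about B: P = B + 17.6·n = (38.37, 43.03), N = B − 17.6·n = (56.24, 12.70). Then |DN| = |N − D| = 57.65.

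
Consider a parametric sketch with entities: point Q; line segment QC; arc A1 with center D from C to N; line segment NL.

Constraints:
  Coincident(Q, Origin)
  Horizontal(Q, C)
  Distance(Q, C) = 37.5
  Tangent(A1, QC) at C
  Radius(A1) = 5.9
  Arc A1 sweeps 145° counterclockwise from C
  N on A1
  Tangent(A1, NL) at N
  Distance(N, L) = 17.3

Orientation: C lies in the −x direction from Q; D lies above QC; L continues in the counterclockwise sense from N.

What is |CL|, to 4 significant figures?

23.30

On A1, C sits at bearing -90° from D; a 145° counterclockwise sweep puts N at bearing 55°, so N = D + 5.9·(cos 55°, sin 55°) = (-34.12, 10.73). Tangency of A1 to NL means the radius DN is perpendicular to NL, so NL runs along (−sin 55°, cos 55°); with |NL| = 17.3, L = (-48.29, 20.66). Then |CL| = |L − C| = 23.30.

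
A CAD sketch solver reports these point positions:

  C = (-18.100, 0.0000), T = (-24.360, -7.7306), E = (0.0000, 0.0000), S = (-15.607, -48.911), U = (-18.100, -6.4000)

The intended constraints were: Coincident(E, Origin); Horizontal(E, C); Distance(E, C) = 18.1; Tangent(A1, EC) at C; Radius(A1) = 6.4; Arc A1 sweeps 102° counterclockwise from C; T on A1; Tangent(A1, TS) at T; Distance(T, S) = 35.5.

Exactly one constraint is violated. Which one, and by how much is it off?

Distance(T, S) = 35.5 — off by 6.60.

E = (0.00, 0.00) ✓; E.y = 0.00, C.y = 0.00 ✓; |EC| = 18.10 ✓; ∠(UC, CE) = 90.00° ✓; |UC| = 6.400 ✓; bearing(U→T) − bearing(U→C) = 102.0° ✓; |UT| = 6.400 ✓; ∠(UT, TS) = 90.00° ✓; |TS| = 42.10 ✗.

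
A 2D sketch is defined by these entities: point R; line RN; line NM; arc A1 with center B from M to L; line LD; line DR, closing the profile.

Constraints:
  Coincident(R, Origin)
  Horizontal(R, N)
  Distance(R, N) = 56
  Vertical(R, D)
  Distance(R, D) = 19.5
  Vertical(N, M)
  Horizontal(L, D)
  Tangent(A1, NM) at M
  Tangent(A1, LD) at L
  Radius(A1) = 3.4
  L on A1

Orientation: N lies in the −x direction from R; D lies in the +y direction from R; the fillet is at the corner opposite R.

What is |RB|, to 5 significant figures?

55.009

R and D share the same x with |RD| = 19.5 and D on the +y side, so D = (0.0000, 19.500). The virtual corner opposite R is at (-56.000, 19.500). A1 meets NM tangentially, so BM is at right angles to NM and the tangent condition forces BL to be normal to LD, with radius 3.4, so the center B sits 3.4 in from both sides at B = (-52.600, 16.100). Then |RB| = |B − R| = 55.009.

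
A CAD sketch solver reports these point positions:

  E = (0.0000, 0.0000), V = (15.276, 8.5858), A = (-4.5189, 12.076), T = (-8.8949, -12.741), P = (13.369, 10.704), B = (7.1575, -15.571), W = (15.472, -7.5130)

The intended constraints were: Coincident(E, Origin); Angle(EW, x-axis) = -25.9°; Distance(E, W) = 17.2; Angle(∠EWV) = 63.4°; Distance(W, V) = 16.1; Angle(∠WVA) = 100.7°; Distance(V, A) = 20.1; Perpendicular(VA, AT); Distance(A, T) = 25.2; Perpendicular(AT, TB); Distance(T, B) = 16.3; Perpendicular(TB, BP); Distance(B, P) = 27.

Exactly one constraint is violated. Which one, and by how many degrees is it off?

Perpendicular(TB, BP) — off by 3.30°.

E = (0.00, 0.00) ✓; EW at -25.90° ✓; |EW| = 17.20 ✓; ∠EWV = 63.40° ✓; |WV| = 16.10 ✓; ∠WVA = 100.7° ✓; |VA| = 20.10 ✓; ∠(VA, AT) = 90.00° ✓; |AT| = 25.20 ✓; ∠(AT, TB) = 90.00° ✓; |TB| = 16.30 ✓; ∠(TB, BP) = 86.70° ✗; |BP| = 27.00 ✓.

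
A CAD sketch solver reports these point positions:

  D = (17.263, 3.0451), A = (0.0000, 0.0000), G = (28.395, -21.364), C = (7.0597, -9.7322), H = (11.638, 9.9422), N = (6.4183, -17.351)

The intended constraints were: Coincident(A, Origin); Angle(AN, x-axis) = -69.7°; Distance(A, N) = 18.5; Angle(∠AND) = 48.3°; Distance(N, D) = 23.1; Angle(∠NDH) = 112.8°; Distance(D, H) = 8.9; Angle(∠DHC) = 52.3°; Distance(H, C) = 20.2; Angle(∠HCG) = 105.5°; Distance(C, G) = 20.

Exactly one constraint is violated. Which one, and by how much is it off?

Distance(C, G) = 20 — off by 4.30.

A = (0.00, 0.00) ✓; AN at -69.70° ✓; |AN| = 18.50 ✓; ∠AND = 48.30° ✓; |ND| = 23.10 ✓; ∠NDH = 112.8° ✓; |DH| = 8.900 ✓; ∠DHC = 52.30° ✓; |HC| = 20.20 ✓; ∠HCG = 105.5° ✓; |CG| = 24.30 ✗.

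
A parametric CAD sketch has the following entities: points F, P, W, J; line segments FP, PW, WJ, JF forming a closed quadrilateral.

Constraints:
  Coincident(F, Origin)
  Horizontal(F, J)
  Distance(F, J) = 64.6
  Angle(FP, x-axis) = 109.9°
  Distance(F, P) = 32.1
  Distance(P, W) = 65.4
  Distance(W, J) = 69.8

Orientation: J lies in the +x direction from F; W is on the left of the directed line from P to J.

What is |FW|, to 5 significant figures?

79.453

Checks: |PW| = 65.40 ✓; |WJ| = 69.80 ✓.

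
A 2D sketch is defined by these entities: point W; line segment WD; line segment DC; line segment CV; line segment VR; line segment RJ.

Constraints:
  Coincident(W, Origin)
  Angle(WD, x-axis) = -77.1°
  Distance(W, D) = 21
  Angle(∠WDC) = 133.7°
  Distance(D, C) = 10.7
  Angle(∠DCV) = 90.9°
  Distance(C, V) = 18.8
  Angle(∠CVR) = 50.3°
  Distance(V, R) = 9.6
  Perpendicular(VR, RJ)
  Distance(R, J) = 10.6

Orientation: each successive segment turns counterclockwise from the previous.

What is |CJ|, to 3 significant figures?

4.55

W is at the origin; WD runs at -77.1° with length 21.0, so D = (4.69, -20.5). ∠WDC = 133.7° gives DC at -30.8° from the x-axis; with |DC| = 10.7, C = (13.9, -25.9). ∠DCV = 90.9° gives CV at 58.3° from the x-axis; with |CV| = 18.8, V = (23.8, -9.95). ∠CVR = 50.3° gives VR at -172° from the x-axis; with |VR| = 9.6, R = (14.3, -11.3). The perpendicularity gives RJ at right angles to VR, so RJ runs at -82.0°; with |RJ| = 10.6, J = (15.7, -21.8). Then |CJ| = |J − C| = 4.55.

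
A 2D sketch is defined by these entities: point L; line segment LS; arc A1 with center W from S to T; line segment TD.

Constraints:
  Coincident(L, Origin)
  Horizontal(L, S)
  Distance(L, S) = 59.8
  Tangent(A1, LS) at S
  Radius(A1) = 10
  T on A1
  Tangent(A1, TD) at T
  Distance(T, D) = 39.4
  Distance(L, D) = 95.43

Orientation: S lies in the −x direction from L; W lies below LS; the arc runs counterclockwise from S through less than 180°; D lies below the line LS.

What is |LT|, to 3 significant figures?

69.0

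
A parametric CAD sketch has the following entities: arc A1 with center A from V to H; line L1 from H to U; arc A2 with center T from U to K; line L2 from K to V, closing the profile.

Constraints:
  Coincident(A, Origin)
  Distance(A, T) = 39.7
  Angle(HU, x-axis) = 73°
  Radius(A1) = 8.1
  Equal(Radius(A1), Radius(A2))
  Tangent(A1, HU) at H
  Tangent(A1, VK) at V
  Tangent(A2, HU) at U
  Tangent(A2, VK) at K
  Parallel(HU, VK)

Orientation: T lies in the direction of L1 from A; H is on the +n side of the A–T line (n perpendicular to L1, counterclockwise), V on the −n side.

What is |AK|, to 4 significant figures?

40.52

The slot axis is L1's direction at 73.0°, so u = (cos 73.0°, sin 73.0°) = (0.2924, 0.9563) and n = (−sin 73.0°, cos 73.0°) = (-0.9563, 0.2924). A is at the origin and T lies 39.7 along u from A, so T = 39.7·u = (11.61, 37.97). Tangency of A1 to both parallel lines with radius 8.1 puts H and V at A ± 8.1·n: H = (-7.746, 2.368), V = (7.746, -2.368). Equal radii place U and K the same way about T: U = T + 8.1·n = (3.861, 40.33), K = T − 8.1·n = (19.35, 35.60). Then |AK| = |K − A| = 40.52.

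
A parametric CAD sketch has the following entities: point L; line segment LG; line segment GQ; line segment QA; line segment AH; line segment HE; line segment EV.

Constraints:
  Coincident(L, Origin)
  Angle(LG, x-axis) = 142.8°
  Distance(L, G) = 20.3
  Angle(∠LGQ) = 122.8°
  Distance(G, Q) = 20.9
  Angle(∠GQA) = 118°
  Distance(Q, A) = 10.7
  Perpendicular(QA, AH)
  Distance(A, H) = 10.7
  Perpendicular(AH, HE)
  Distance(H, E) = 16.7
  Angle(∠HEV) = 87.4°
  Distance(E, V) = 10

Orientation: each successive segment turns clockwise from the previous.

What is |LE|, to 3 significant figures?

26.2

L is at the origin; LG runs at 142.8° with length 20.3, so G = (-16.2, 12.3). ∠LGQ = 122.8° gives GQ at 85.6° from the x-axis; with |GQ| = 20.9, Q = (-14.6, 33.1). ∠GQA = 118.0° gives QA at 23.6° from the x-axis; with |QA| = 10.7, A = (-4.76, 37.4). QA ⟂ AH, so AH runs at -66.4°; with |AH| = 10.7, H = (-0.477, 27.6). AH is perpendicular to HE, so HE runs at -156°; with |HE| = 16.7, E = (-15.8, 20.9). Then |LE| = |E − L| = 26.2.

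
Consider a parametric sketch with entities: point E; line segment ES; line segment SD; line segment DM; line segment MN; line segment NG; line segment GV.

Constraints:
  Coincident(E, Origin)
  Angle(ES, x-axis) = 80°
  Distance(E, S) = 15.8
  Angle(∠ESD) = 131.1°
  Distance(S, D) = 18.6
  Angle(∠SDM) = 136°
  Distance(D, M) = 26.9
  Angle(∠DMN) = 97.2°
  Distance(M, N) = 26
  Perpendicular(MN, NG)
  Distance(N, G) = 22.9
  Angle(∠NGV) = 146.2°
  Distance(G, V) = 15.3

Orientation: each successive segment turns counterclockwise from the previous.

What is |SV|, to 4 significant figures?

11.40

E is at the origin; ES runs at 80.0° with length 15.8, so S = (2.744, 15.56). ∠ESD = 131.1° gives SD at 128.9° from the x-axis; with |SD| = 18.6, D = (-8.936, 30.04). ∠SDM = 136.0° gives DM at 172.9° from the x-axis; with |DM| = 26.9, M = (-35.63, 33.36). ∠DMN = 97.2° gives MN at -104.3° from the x-axis; with |MN| = 26.0, N = (-42.05, 8.166). The perpendicularity gives NG at right angles to MN, so NG runs at -14.30°; with |NG| = 22.9, G = (-19.86, 2.509). ∠NGV = 146.2° gives GV at 19.50° from the x-axis; with |GV| = 15.3, V = (-5.439, 7.617). Then |SV| = |V − S| = 11.40.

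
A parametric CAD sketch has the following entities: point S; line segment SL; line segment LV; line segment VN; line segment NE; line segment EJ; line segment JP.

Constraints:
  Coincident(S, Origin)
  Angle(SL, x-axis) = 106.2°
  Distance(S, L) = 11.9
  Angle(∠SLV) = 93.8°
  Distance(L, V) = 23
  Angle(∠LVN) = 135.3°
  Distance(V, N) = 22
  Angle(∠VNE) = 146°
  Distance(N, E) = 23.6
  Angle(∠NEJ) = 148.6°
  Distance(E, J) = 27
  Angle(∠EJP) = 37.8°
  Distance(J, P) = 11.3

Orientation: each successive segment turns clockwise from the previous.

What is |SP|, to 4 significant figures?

51.87

S is at the origin; SL runs at 106.2° with length 11.9, so L = (-3.320, 11.43). ∠SLV = 93.8° gives LV at 20.00° from the x-axis; with |LV| = 23.0, V = (18.29, 19.29). ∠LVN = 135.3° gives VN at -24.70° from the x-axis; with |VN| = 22.0, N = (38.28, 10.10). ∠VNE = 146.0° gives NE at -58.70° from the x-axis; with |NE| = 23.6, E = (50.54, -10.06). ∠NEJ = 148.6° gives EJ at -90.10° from the x-axis; with |EJ| = 27.0, J = (50.49, -37.06). ∠EJP = 37.8° gives JP at 127.7° from the x-axis; with |JP| = 11.3, P = (43.58, -28.12). Then |SP| = |P − S| = 51.87.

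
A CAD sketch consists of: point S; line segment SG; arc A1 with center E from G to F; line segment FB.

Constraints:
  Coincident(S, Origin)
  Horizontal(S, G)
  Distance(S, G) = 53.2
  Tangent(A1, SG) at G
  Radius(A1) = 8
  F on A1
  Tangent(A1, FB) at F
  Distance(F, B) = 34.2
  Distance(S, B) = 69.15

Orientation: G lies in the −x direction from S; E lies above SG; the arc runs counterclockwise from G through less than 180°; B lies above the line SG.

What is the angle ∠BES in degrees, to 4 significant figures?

99.96°

S is at the origin; SG is horizontal with |SG| = 53.2 and G on the −x side, so G = (-53.20, 0.000). A1 meets SG tangentially, so EG is at right angles to SG, so E = G + (0, 8) = (-53.20, 8.000). Since EF ⟂ FB (tangency), |EB| = √(8.0² + 34.2²) = 35.12 regardless of where F sits on A1. So B lies on both circle(S, 69.15) and circle(E, 35.12); the above-SG intersection is B = (-54.07, 43.11). F is the foot of the tangent from B: F = (-45.46, 10.01).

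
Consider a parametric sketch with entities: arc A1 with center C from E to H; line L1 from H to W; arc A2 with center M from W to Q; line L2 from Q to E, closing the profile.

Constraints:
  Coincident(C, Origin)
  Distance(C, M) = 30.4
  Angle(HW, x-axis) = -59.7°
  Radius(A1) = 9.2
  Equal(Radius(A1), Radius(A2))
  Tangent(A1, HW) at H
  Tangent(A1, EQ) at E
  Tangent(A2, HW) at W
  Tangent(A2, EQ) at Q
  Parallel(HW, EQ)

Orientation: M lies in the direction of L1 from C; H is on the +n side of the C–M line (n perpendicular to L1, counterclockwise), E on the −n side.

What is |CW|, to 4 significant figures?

31.76

The slot axis is L1's direction at -59.7°, so u = (cos -59.7°, sin -59.7°) = (0.5045, -0.8634) and n = (−sin -59.7°, cos -59.7°) = (0.8634, 0.5045). C is at the origin and M lies 30.4 along u from C, so M = 30.4·u = (15.34, -26.25). Tangency of A1 to both parallel lines with radius 9.2 puts H and E at C ± 9.2·n: H = (7.943, 4.642), E = (-7.943, -4.642). Equal radii place W and Q the same way about M: W = M + 9.2·n = (23.28, -21.61), Q = M − 9.2·n = (7.394, -30.89). Then |CW| = |W − C| = 31.76.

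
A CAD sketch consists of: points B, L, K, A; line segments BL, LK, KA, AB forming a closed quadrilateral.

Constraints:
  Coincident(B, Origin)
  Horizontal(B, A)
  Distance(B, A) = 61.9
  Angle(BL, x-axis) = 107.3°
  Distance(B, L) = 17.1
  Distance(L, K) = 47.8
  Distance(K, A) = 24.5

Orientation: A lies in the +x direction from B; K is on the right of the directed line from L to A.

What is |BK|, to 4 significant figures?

38.14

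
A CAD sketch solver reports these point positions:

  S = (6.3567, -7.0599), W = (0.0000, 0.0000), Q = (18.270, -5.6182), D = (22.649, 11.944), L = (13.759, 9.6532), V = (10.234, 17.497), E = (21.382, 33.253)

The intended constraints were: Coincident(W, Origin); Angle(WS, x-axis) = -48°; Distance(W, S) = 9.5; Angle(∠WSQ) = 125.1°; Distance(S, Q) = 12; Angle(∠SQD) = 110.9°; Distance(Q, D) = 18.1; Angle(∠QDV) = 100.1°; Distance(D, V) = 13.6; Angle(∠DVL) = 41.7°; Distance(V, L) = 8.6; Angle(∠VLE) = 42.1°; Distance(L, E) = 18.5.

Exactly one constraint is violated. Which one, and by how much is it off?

Distance(L, E) = 18.5 — off by 6.30.

W = (0.00, 0.00) ✓; WS at -48.00° ✓; |WS| = 9.500 ✓; ∠WSQ = 125.1° ✓; |SQ| = 12.00 ✓; ∠SQD = 110.9° ✓; |QD| = 18.10 ✓; ∠QDV = 100.1° ✓; |DV| = 13.60 ✓; ∠DVL = 41.70° ✓; |VL| = 8.599 ✓; ∠VLE = 42.10° ✓; |LE| = 24.80 ✗.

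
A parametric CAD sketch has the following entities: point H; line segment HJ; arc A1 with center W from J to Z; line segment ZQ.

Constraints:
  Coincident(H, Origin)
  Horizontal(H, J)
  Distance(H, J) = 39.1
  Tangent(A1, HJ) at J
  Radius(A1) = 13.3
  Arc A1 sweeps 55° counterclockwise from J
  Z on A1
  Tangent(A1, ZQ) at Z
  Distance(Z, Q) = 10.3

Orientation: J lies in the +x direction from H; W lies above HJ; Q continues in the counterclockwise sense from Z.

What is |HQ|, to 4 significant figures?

57.66

H is at the origin; HJ is horizontal with |HJ| = 39.1 and J on the +x side, so J = (39.10, 0.000). Since A1 is tangent to HJ there, WJ ⟂ HJ, so W = J + (0, 13.3) = (39.10, 13.30). On A1, J sits at bearing -90° from W; a 55° counterclockwise sweep puts Z at bearing -35°, so Z = W + 13.3·(cos -35°, sin -35°) = (49.99, 5.671). The tangent condition forces WZ to be normal to ZQ, so ZQ runs along (−sin -35°, cos -35°); with |ZQ| = 10.3, Q = (55.90, 14.11). Then |HQ| = |Q − H| = 57.66.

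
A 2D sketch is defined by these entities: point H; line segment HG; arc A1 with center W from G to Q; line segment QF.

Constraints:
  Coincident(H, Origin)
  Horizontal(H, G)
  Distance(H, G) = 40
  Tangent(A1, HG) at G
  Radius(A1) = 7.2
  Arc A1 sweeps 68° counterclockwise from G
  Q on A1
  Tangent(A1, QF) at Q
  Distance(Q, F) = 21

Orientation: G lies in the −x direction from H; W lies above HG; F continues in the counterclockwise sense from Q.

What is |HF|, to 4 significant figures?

34.97

H is at the origin; H and G share the same y with |HG| = 40.0 and G on the −x side, so G = (-40.00, 0.000). A1 meets HG tangentially, so WG is at right angles to HG, so W = G + (0, 7.2) = (-40.00, 7.200). On A1, G sits at bearing -90° from W; a 68° counterclockwise sweep puts Q at bearing -22°, so Q = W + 7.2·(cos -22°, sin -22°) = (-33.32, 4.503). The tangent condition forces WQ to be normal to QF, so QF runs along (−sin -22°, cos -22°); with |QF| = 21.0, F = (-25.46, 23.97). Then |HF| = |F − H| = 34.97.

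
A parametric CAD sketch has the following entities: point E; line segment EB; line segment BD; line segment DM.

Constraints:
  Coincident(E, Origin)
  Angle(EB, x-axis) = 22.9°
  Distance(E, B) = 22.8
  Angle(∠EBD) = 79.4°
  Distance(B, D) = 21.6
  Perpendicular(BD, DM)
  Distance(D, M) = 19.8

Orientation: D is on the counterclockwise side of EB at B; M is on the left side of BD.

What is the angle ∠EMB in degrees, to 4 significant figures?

51.04°

∠EBD = 79.4°, so BD runs at 22.9° + (180° − 79.4°) = 123.5° from the x-axis; with |BD| = 21.6, D = B + 21.6·(cos 123.5°, sin 123.5°) = (9.081, 26.88). BD is perpendicular to DM; with |DM| = 19.8 on the left of BD, M = D + 19.8·(-0.8339, -0.5519) = (-7.430, 15.96). Then cos ∠EMB = ME·MB / (|ME||MB|), giving 51.04°.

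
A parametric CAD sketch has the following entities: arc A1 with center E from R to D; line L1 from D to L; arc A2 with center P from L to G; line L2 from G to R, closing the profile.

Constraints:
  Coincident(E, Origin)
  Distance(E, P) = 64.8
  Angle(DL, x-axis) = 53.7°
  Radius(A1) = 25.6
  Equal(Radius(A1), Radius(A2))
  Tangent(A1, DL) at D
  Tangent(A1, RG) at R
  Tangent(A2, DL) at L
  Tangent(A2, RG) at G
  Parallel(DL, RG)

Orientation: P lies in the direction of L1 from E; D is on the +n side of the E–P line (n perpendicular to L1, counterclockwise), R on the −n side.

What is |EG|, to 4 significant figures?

69.67

The slot axis is L1's direction at 53.7°, so u = (cos 53.7°, sin 53.7°) = (0.5920, 0.8059) and n = (−sin 53.7°, cos 53.7°) = (-0.8059, 0.5920). E is at the origin and P lies 64.8 along u from E, so P = 64.8·u = (38.36, 52.22). Tangency of A1 to both parallel lines with radius 25.6 puts D and R at E ± 25.6·n: D = (-20.63, 15.16), R = (20.63, -15.16). Equal radii place L and G the same way about P: L = P + 25.6·n = (17.73, 67.38), G = P − 25.6·n = (58.99, 37.07). Then |EG| = |G − E| = 69.67.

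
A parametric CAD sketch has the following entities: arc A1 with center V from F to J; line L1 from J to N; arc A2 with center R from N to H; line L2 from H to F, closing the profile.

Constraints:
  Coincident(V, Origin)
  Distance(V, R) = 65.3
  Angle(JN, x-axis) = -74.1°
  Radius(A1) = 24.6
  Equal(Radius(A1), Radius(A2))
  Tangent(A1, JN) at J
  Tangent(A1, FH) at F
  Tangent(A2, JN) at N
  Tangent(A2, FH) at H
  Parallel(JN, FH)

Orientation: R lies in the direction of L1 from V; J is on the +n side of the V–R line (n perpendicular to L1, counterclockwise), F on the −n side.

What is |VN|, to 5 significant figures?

69.780

The slot axis is L1's direction at -74.1°, so u = (cos -74.1°, sin -74.1°) = (0.27396, -0.96174) and n = (−sin -74.1°, cos -74.1°) = (0.96174, 0.27396). V is at the origin and R lies 65.3 along u from V, so R = 65.3·u = (17.890, -62.802). Tangency of A1 to both parallel lines with radius 24.6 puts J and F at V ± 24.6·n: J = (23.659, 6.7394), F = (-23.659, -6.7394). Equal radii place N and H the same way about R: N = R + 24.6·n = (41.548, -56.062), H = R − 24.6·n = (-5.7693, -69.541). Then |VN| = |N − V| = 69.780.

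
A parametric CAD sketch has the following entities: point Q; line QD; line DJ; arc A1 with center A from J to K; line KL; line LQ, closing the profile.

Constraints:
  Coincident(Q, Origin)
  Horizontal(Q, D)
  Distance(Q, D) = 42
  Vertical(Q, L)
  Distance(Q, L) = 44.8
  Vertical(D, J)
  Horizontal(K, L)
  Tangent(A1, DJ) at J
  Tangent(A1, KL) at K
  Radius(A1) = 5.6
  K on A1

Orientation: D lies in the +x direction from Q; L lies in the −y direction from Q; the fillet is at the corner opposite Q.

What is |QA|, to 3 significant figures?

53.5

Q and L share the same x with |QL| = 44.8 and L on the −y side, so L = (0.00, -44.8). The virtual corner opposite Q is at (42.0, -44.8). The tangent condition forces AJ to be normal to DJ and the tangent condition forces AK to be normal to KL, with radius 5.6, so the center A sits 5.6 in from both sides at A = (36.4, -39.2). Then |QA| = |A − Q| = 53.5.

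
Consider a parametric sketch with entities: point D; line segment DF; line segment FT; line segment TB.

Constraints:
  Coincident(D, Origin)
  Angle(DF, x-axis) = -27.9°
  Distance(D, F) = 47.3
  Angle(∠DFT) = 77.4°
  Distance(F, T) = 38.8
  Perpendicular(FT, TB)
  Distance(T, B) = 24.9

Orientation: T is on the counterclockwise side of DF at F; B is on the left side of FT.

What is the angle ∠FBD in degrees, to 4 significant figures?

69.43°

∠DFT = 77.4°, so FT runs at -27.9° + (180° − 77.4°) = 74.70° from the x-axis; with |FT| = 38.8, T = F + 38.8·(cos 74.70°, sin 74.70°) = (52.04, 15.29). FT ⟂ TB; with |TB| = 24.9 on the left of FT, B = T + 24.9·(-0.9646, 0.2639) = (28.02, 21.86). Then cos ∠FBD = BF·BD / (|BF||BD|), giving 69.43°.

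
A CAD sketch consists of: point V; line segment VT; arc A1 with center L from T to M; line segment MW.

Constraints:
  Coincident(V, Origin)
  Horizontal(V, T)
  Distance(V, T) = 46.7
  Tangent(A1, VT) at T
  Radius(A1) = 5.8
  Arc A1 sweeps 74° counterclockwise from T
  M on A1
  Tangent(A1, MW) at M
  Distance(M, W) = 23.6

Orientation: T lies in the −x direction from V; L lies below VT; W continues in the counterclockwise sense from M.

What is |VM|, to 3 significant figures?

52.4

V is at the origin; V and T share the same y with |VT| = 46.7 and T on the −x side, so T = (-46.7, 0.00). Since A1 is tangent to VT there, LT ⟂ VT, so L = T + (0, -5.8) = (-46.7, -5.80). On A1, T sits at bearing 90° from L; a 74° counterclockwise sweep puts M at bearing 164°, so M = L + 5.8·(cos 164°, sin 164°) = (-52.3, -4.20). Then |VM| = |M − V| = 52.4.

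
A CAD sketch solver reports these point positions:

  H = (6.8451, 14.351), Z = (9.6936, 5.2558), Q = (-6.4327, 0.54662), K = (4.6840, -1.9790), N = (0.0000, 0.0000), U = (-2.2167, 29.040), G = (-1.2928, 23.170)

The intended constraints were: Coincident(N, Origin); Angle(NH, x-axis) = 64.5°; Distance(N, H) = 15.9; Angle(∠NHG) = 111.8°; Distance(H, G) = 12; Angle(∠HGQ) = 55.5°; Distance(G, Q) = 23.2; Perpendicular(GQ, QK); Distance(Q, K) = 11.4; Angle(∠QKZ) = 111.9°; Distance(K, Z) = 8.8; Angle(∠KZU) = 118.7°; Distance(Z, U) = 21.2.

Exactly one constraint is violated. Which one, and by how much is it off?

Distance(Z, U) = 21.2 — off by 5.40.

N = (0.00, 0.00) ✓; NH at 64.50° ✓; |NH| = 15.90 ✓; ∠NHG = 111.8° ✓; |HG| = 12.00 ✓; ∠HGQ = 55.50° ✓; |GQ| = 23.20 ✓; ∠(GQ, QK) = 90.00° ✓; |QK| = 11.40 ✓; ∠QKZ = 111.9° ✓; |KZ| = 8.800 ✓; ∠KZU = 118.7° ✓; |ZU| = 26.60 ✗.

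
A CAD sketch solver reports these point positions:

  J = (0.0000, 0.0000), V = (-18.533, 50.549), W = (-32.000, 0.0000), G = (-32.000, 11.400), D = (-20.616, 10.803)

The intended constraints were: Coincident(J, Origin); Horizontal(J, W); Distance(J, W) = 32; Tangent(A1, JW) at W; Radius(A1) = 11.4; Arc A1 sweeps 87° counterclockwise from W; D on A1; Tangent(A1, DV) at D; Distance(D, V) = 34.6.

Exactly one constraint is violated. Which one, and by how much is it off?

Distance(D, V) = 34.6 — off by 5.20.

J = (0.00, 0.00) ✓; J.y = 0.00, W.y = 0.00 ✓; |JW| = 32.00 ✓; ∠(GW, WJ) = 90.00° ✓; |GW| = 11.40 ✓; bearing(G→D) − bearing(G→W) = 87.00° ✓; |GD| = 11.40 ✓; ∠(GD, DV) = 90.00° ✓; |DV| = 39.80 ✗.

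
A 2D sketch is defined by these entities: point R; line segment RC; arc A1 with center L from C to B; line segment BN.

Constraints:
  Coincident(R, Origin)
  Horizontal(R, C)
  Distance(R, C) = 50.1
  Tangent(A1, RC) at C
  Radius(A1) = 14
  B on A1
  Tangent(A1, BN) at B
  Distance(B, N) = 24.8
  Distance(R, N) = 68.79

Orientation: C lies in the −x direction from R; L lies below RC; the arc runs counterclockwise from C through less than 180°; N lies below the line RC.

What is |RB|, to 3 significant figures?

66.0

Checks: |LB| = 14.00 ✓; ∠(LB, BN) = 90.00° ✓; |BN| = 24.80 ✓; |RN| = 68.79 ✓.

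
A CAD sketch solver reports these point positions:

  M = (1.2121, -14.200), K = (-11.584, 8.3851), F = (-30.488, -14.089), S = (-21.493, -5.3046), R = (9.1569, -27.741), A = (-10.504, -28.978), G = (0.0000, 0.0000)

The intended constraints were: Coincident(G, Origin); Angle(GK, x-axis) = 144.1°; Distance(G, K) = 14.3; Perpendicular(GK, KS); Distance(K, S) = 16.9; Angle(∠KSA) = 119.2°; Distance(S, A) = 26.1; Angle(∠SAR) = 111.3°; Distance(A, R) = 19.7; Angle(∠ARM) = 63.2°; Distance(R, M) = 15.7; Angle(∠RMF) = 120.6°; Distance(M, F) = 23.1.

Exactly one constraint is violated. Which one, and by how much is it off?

Distance(M, F) = 23.1 — off by 8.60.

G = (0.00, 0.00) ✓; GK at 144.1° ✓; |GK| = 14.30 ✓; ∠(GK, KS) = 90.00° ✓; |KS| = 16.90 ✓; ∠KSA = 119.2° ✓; |SA| = 26.10 ✓; ∠SAR = 111.3° ✓; |AR| = 19.70 ✓; ∠ARM = 63.20° ✓; |RM| = 15.70 ✓; ∠RMF = 120.6° ✓; |MF| = 31.70 ✗.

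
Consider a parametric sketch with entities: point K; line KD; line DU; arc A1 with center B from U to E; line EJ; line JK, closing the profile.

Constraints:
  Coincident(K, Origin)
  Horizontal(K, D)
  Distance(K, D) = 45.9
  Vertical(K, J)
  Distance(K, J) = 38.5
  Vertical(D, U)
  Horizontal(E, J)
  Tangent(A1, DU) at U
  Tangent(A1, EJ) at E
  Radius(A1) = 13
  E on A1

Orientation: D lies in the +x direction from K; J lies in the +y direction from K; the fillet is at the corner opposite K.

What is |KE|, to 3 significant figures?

50.6

The virtual corner opposite K is at (45.9, 38.5). The tangent condition forces BU to be normal to DU and tangency of A1 to EJ means the radius BE is perpendicular to EJ, with radius 13.0, so the center B sits 13.0 in from both sides at B = (32.9, 25.5). That places the tangent points at U = (45.9, 25.5) on DU and E = (32.9, 38.5) on EJ. Then |KE| = |E − K| = 50.6.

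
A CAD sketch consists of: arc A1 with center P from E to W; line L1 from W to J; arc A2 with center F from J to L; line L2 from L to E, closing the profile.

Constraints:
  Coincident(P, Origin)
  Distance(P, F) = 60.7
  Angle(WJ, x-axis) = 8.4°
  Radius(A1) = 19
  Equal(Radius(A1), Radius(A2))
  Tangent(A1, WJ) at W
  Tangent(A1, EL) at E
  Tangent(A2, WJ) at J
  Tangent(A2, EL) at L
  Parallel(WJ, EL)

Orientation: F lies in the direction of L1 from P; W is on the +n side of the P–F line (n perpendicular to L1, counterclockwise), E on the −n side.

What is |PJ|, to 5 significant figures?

63.604

The slot axis is L1's direction at 8.4°, so u = (cos 8.4°, sin 8.4°) = (0.98927, 0.14608) and n = (−sin 8.4°, cos 8.4°) = (-0.14608, 0.98927). P is at the origin and F lies 60.7 along u from P, so F = 60.7·u = (60.049, 8.8672). Tangency of A1 to both parallel lines with radius 19.0 puts W and E at P ± 19.0·n: W = (-2.7756, 18.796), E = (2.7756, -18.796). Equal radii place J and L the same way about F: J = F + 19.0·n = (57.273, 27.663), L = F − 19.0·n = (62.824, -9.9289). Then |PJ| = |J − P| = 63.604.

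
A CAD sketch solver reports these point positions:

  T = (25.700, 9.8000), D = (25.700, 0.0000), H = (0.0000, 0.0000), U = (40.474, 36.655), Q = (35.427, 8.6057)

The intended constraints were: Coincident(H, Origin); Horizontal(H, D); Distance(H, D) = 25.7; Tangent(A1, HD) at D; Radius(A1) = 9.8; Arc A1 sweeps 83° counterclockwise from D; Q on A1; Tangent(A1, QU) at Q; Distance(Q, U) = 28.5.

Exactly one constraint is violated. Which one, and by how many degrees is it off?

Tangent(A1, QU) at Q — off by 3.20°.

H = (0.00, 0.00) ✓; H.y = 0.00, D.y = 0.00 ✓; |HD| = 25.70 ✓; ∠(TD, DH) = 90.00° ✓; |TD| = 9.800 ✓; bearing(T→Q) − bearing(T→D) = 83.00° ✓; |TQ| = 9.800 ✓; ∠(TQ, QU) = 93.20° ✗; |QU| = 28.50 ✓.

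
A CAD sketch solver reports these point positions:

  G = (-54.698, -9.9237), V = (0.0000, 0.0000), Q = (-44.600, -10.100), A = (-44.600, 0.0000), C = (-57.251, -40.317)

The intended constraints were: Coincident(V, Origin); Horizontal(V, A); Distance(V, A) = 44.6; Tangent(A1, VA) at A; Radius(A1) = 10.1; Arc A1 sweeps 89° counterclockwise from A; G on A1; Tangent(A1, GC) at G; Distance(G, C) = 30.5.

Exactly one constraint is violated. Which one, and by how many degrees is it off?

Tangent(A1, GC) at G — off by 3.80°.

V = (0.00, 0.00) ✓; V.y = 0.00, A.y = 0.00 ✓; |VA| = 44.60 ✓; ∠(QA, AV) = 90.00° ✓; |QA| = 10.10 ✓; bearing(Q→G) − bearing(Q→A) = 89.00° ✓; |QG| = 10.10 ✓; ∠(QG, GC) = 93.80° ✗; |GC| = 30.50 ✓.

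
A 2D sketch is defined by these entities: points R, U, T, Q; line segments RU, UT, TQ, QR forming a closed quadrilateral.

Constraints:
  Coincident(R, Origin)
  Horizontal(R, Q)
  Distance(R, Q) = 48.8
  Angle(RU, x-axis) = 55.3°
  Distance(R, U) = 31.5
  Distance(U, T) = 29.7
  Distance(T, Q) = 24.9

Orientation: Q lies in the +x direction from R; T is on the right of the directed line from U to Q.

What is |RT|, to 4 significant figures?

24.31

Checks: |UT| = 29.70 ✓; |TQ| = 24.90 ✓.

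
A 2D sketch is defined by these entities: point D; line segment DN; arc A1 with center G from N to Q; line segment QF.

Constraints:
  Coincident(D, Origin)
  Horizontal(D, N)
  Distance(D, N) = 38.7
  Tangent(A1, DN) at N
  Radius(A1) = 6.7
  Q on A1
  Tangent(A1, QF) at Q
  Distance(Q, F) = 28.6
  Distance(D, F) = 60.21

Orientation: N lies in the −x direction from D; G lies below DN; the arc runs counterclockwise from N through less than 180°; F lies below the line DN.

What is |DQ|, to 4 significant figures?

45.67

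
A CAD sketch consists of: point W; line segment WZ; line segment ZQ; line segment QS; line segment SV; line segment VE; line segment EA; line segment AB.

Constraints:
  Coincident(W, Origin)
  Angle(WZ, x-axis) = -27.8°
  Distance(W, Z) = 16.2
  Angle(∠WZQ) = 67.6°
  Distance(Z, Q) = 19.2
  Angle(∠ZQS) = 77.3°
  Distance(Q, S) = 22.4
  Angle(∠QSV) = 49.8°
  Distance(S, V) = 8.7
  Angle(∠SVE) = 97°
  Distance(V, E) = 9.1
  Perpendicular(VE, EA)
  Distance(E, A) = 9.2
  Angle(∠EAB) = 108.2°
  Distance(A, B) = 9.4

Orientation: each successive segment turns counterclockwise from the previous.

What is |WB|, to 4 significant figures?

14.26

VE is perpendicular to EA, so EA runs at 130.5°; with |EA| = 9.2, A = (1.278, 15.74). ∠EAB = 108.2° gives AB at -157.7° from the x-axis; with |AB| = 9.4, B = (-7.419, 12.17). Then |WB| = |B − W| = 14.26.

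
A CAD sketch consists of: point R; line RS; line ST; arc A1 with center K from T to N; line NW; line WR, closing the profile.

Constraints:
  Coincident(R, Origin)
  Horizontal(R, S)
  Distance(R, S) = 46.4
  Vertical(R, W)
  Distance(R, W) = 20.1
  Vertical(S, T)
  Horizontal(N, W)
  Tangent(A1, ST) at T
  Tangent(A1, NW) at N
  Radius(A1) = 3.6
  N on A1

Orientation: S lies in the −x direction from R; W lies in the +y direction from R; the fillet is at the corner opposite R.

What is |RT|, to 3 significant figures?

49.2

The virtual corner opposite R is at (-46.4, 20.1). A1 meets ST tangentially, so KT is at right angles to ST and since A1 is tangent to NW there, KN ⟂ NW, with radius 3.6, so the center K sits 3.6 in from both sides at K = (-42.8, 16.5). That places the tangent points at T = (-46.4, 16.5) on ST and N = (-42.8, 20.1) on NW. Then |RT| = |T − R| = 49.2.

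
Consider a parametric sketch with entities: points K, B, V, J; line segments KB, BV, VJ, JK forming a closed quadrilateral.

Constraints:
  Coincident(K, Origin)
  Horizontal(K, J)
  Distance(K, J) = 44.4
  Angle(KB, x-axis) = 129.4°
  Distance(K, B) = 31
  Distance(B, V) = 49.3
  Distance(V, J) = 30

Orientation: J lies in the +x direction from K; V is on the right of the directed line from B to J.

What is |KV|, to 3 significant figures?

18.9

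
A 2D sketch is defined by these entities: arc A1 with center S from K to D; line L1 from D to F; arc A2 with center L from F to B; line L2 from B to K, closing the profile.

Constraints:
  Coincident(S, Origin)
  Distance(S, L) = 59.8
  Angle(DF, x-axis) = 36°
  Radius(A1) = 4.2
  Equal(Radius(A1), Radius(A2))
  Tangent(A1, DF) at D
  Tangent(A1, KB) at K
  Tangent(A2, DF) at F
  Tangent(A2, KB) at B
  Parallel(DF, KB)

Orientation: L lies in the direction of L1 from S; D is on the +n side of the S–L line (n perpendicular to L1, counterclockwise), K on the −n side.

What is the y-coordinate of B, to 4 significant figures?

31.75

The slot axis is L1's direction at 36.0°, so u = (cos 36.0°, sin 36.0°) = (0.8090, 0.5878) and n = (−sin 36.0°, cos 36.0°) = (-0.5878, 0.8090). S is at the origin and L lies 59.8 along u from S, so L = 59.8·u = (48.38, 35.15). Tangency of A1 to both parallel lines with radius 4.2 puts D and K at S ± 4.2·n: D = (-2.469, 3.398), K = (2.469, -3.398). Equal radii place F and B the same way about L: F = L + 4.2·n = (45.91, 38.55), B = L − 4.2·n = (50.85, 31.75). So B.y = 31.75.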